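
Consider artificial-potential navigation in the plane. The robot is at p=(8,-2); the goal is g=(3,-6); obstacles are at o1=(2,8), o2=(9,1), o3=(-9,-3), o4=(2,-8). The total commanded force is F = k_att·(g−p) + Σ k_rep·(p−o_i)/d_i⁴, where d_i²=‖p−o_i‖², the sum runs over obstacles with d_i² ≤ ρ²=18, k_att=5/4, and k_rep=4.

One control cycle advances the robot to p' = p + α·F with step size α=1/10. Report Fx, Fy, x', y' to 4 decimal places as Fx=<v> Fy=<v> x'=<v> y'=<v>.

Fx=-6.2900 Fy=-5.1200 x'=7.3710 y'=-2.5120

F_att = 5/4·(g−p) = 5/4·(-5,-4) = (-6.2500,-5.0000)
o1: d²=136 > ρ²=18 → inactive
o2: d²=10 ≤ ρ²=18; F_rep = 4·(-1,-3)/10² = (-0.0400,-0.1200)
o3: d²=290 > ρ²=18 → inactive
o4: d²=72 > ρ²=18 → inactive
F = F_att + ΣF_rep = (-6.2900,-5.1200)
p' = p + 1/10·F = (7.3710,-2.5120)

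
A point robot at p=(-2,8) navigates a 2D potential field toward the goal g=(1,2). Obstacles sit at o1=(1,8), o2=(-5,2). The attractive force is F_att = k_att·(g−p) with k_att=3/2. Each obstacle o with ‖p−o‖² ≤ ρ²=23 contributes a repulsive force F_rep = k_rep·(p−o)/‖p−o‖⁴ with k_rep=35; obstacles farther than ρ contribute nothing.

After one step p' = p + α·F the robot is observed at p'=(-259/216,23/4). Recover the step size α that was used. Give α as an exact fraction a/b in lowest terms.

α = 1/4

F_att = 3/2·(g−p) = 3/2·(3,-6) = (4.5000,-9.0000)
o1: d²=9 ≤ ρ²=23; F_rep = 35·(-3,0)/9² = (-1.2963,0.0000)
o2: d²=45 > ρ²=23 → inactive
F = F_att + ΣF_rep = (3.2037,-9.0000)
Δp = p'−p = (0.8009,-2.2500); α = Δx/Fx = (173/216) / (173/54) = 1/4
check: Δy/Fy = (-9/4) / (-9) = 1/4 ✓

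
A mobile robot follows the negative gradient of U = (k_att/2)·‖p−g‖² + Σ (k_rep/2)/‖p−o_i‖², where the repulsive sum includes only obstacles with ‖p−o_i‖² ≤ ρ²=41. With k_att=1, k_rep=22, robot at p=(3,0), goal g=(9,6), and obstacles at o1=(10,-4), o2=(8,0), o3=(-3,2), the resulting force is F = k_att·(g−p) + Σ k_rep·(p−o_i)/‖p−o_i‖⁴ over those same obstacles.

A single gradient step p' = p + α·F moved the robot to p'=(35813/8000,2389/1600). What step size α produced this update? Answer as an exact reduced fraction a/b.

α = 1/4

F_att = 1·(g−p) = 1·(6,6) = (6.0000,6.0000)
o1: d²=65 > ρ²=41 → inactive
o2: d²=25 ≤ ρ²=41; F_rep = 22·(-5,0)/25² = (-0.1760,0.0000)
o3: d²=40 ≤ ρ²=41; F_rep = 22·(6,-2)/40² = (0.0825,-0.0275)
F = F_att + ΣF_rep = (5.9065,5.9725)
Δp = p'−p = (1.4766,1.4931); α = Δx/Fx = (11813/8000) / (11813/2000) = 1/4
check: Δy/Fy = (2389/1600) / (2389/400) = 1/4 ✓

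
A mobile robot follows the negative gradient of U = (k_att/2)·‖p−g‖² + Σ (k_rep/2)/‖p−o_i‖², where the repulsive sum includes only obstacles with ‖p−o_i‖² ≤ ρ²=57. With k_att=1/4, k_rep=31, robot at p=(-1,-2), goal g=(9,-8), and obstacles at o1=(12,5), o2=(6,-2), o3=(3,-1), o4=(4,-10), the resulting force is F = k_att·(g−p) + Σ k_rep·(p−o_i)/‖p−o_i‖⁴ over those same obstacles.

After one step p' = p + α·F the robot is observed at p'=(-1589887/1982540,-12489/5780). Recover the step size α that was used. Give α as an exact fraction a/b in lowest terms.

α = 1/10

F_att = 1/4·(g−p) = 1/4·(10,-6) = (2.5000,-1.5000)
o1: d²=218 > ρ²=57 → inactive
o2: d²=49 ≤ ρ²=57; F_rep = 31·(-7,0)/49² = (-0.0904,0.0000)
o3: d²=17 ≤ ρ²=57; F_rep = 31·(-4,-1)/17² = (-0.4291,-0.1073)
o4: d²=89 > ρ²=57 → inactive
F = F_att + ΣF_rep = (1.9806,-1.6073)
Δp = p'−p = (0.1981,-0.1607); α = Δx/Fx = (392653/1982540) / (392653/198254) = 1/10
check: Δy/Fy = (-929/5780) / (-929/578) = 1/10 ✓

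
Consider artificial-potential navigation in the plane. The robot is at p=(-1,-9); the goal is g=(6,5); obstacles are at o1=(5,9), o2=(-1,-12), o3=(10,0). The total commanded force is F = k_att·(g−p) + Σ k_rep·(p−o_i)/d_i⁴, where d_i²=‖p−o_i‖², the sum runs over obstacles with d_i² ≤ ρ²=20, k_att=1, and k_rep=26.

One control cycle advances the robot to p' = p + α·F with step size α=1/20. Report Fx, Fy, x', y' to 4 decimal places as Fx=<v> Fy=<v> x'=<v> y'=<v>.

Fx=7.0000 Fy=14.9630 x'=-0.6500 y'=-8.2519

F_att = 1·(g−p) = 1·(7,14) = (7.0000,14.0000)
o1: d²=360 > ρ²=20 → inactive
o2: d²=9 ≤ ρ²=20; F_rep = 26·(0,3)/9² = (0.0000,0.9630)
o3: d²=202 > ρ²=20 → inactive
F = F_att + ΣF_rep = (7.0000,14.9630)
p' = p + 1/20·F = (-0.6500,-8.2519)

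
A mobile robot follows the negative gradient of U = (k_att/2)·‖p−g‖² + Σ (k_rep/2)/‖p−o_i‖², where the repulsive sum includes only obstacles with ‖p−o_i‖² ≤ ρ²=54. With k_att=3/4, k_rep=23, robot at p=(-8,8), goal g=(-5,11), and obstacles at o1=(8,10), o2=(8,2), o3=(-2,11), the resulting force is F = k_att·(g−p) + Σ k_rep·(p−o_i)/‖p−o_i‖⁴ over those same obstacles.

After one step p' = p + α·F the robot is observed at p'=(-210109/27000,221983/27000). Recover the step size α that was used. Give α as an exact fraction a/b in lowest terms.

α = 1/10

F_att = 3/4·(g−p) = 3/4·(3,3) = (2.2500,2.2500)
o1: d²=260 > ρ²=54 → inactive
o2: d²=292 > ρ²=54 → inactive
o3: d²=45 ≤ ρ²=54; F_rep = 23·(-6,-3)/45² = (-0.0681,-0.0341)
F = F_att + ΣF_rep = (2.1819,2.2159)
Δp = p'−p = (0.2182,0.2216); α = Δx/Fx = (5891/27000) / (5891/2700) = 1/10
check: Δy/Fy = (5983/27000) / (5983/2700) = 1/10 ✓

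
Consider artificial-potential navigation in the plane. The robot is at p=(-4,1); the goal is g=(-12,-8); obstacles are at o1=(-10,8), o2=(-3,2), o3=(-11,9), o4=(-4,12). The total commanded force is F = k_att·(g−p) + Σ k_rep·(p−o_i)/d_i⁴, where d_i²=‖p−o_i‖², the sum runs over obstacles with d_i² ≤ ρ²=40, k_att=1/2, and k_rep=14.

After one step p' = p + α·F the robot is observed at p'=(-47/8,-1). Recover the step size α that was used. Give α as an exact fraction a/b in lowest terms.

α = 1/4

F_att = 1/2·(g−p) = 1/2·(-8,-9) = (-4.0000,-4.5000)
o1: d²=85 > ρ²=40 → inactive
o2: d²=2 ≤ ρ²=40; F_rep = 14·(-1,-1)/2² = (-3.5000,-3.5000)
o3: d²=113 > ρ²=40 → inactive
o4: d²=121 > ρ²=40 → inactive
F = F_att + ΣF_rep = (-7.5000,-8.0000)
Δp = p'−p = (-1.8750,-2.0000); α = Δx/Fx = (-15/8) / (-15/2) = 1/4
check: Δy/Fy = (-2) / (-8) = 1/4 ✓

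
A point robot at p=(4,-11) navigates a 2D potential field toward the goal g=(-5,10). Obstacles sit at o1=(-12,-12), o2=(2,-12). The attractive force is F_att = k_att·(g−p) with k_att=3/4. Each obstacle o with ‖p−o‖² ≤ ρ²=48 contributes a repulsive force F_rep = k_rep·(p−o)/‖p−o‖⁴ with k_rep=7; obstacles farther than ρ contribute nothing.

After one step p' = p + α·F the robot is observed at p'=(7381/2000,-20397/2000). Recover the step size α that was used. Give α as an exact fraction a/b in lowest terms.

α = 1/20

F_att = 3/4·(g−p) = 3/4·(-9,21) = (-6.7500,15.7500)
o1: d²=257 > ρ²=48 → inactive
o2: d²=5 ≤ ρ²=48; F_rep = 7·(2,1)/5² = (0.5600,0.2800)
F = F_att + ΣF_rep = (-6.1900,16.0300)
Δp = p'−p = (-0.3095,0.8015); α = Δx/Fx = (-619/2000) / (-619/100) = 1/20
check: Δy/Fy = (1603/2000) / (1603/100) = 1/20 ✓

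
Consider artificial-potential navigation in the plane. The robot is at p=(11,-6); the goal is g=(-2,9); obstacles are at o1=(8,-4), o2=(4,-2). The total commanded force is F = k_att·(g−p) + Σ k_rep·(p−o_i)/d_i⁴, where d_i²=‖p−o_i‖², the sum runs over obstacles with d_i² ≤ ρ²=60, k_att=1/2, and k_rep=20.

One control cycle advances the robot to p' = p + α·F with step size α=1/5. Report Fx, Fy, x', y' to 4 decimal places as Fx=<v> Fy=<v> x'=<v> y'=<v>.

F_att = 1/2·(g−p) = 1/2·(-13,15) = (-6.5000,7.5000)
o1: d²=13 ≤ ρ²=60; F_rep = 20·(3,-2)/13² = (0.3550,-0.2367)
o2: d²=65 > ρ²=60 → inactive
F = F_att + ΣF_rep = (-6.1450,7.2633)
p' = p + 1/5·F = (9.7710,-4.5473)

Fx=-6.1450 Fy=7.2633 x'=9.7710 y'=-4.5473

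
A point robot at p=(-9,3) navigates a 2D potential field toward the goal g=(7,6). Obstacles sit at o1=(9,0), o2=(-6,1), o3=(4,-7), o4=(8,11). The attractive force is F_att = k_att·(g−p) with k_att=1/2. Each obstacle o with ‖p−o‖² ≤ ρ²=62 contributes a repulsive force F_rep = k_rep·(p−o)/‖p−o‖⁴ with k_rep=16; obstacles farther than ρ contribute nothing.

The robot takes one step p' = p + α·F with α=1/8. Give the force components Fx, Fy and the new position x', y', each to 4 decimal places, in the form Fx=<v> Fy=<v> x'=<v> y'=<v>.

F_att = 1/2·(g−p) = 1/2·(16,3) = (8.0000,1.5000)
o1: d²=333 > ρ²=62 → inactive
o2: d²=13 ≤ ρ²=62; F_rep = 16·(-3,2)/13² = (-0.2840,0.1893)
o3: d²=269 > ρ²=62 → inactive
o4: d²=353 > ρ²=62 → inactive
F = F_att + ΣF_rep = (7.7160,1.6893)
p' = p + 1/8·F = (-8.0355,3.2112)

Fx=7.7160 Fy=1.6893 x'=-8.0355 y'=3.2112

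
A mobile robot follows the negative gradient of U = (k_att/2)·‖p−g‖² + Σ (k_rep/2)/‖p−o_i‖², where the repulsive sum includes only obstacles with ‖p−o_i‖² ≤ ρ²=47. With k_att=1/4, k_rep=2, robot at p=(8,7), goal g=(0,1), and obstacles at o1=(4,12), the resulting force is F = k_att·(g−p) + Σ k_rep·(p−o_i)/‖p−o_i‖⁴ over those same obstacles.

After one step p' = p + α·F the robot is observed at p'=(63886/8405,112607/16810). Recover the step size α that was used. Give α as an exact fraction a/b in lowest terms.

F_att = 1/4·(g−p) = 1/4·(-8,-6) = (-2.0000,-1.5000)
o1: d²=41 ≤ ρ²=47; F_rep = 2·(4,-5)/41² = (0.0048,-0.0059)
F = F_att + ΣF_rep = (-1.9952,-1.5059)
Δp = p'−p = (-0.3990,-0.3012); α = Δx/Fx = (-3354/8405) / (-3354/1681) = 1/5
check: Δy/Fy = (-5063/16810) / (-5063/3362) = 1/5 ✓

α = 1/5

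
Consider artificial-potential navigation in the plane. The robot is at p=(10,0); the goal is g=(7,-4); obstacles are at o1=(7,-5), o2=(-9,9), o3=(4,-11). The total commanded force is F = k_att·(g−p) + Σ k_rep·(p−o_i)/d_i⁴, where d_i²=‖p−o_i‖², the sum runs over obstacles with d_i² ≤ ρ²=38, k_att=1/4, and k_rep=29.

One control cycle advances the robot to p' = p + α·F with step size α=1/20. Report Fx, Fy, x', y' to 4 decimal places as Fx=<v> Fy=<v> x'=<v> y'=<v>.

Fx=-0.6747 Fy=-0.8746 x'=9.9663 y'=-0.0437

F_att = 1/4·(g−p) = 1/4·(-3,-4) = (-0.7500,-1.0000)
o1: d²=34 ≤ ρ²=38; F_rep = 29·(3,5)/34² = (0.0753,0.1254)
o2: d²=442 > ρ²=38 → inactive
o3: d²=157 > ρ²=38 → inactive
F = F_att + ΣF_rep = (-0.6747,-0.8746)
p' = p + 1/20·F = (9.9663,-0.0437)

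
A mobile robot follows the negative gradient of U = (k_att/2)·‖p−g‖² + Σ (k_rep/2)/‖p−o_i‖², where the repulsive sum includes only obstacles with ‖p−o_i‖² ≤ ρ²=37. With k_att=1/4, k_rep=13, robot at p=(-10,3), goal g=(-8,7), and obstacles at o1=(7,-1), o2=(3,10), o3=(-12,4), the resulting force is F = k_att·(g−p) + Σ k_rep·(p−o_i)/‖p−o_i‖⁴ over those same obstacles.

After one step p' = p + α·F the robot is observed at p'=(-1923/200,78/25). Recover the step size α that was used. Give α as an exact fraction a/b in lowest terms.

α = 1/4

F_att = 1/4·(g−p) = 1/4·(2,4) = (0.5000,1.0000)
o1: d²=305 > ρ²=37 → inactive
o2: d²=218 > ρ²=37 → inactive
o3: d²=5 ≤ ρ²=37; F_rep = 13·(2,-1)/5² = (1.0400,-0.5200)
F = F_att + ΣF_rep = (1.5400,0.4800)
Δp = p'−p = (0.3850,0.1200); α = Δx/Fx = (77/200) / (77/50) = 1/4
check: Δy/Fy = (3/25) / (12/25) = 1/4 ✓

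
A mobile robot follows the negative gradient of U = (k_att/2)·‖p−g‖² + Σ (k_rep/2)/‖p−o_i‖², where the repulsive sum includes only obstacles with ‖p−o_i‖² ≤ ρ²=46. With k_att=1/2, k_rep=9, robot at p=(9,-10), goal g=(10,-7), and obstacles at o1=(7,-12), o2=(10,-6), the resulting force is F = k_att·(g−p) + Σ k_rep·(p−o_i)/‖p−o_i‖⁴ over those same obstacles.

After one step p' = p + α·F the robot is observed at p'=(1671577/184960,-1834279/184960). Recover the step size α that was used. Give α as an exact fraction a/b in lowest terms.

F_att = 1/2·(g−p) = 1/2·(1,3) = (0.5000,1.5000)
o1: d²=8 ≤ ρ²=46; F_rep = 9·(2,2)/8² = (0.2812,0.2812)
o2: d²=17 ≤ ρ²=46; F_rep = 9·(-1,-4)/17² = (-0.0311,-0.1246)
F = F_att + ΣF_rep = (0.7501,1.6567)
Δp = p'−p = (0.0375,0.0828); α = Δx/Fx = (6937/184960) / (6937/9248) = 1/20
check: Δy/Fy = (15321/184960) / (15321/9248) = 1/20 ✓

α = 1/20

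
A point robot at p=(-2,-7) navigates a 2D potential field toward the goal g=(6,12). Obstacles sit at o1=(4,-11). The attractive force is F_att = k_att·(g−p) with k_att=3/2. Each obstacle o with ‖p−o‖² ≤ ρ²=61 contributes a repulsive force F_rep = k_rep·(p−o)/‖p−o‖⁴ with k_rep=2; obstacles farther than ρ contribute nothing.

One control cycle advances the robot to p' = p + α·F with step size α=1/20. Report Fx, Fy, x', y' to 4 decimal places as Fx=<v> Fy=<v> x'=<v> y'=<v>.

Fx=11.9956 Fy=28.5030 x'=-1.4002 y'=-5.5749

F_att = 3/2·(g−p) = 3/2·(8,19) = (12.0000,28.5000)
o1: d²=52 ≤ ρ²=61; F_rep = 2·(-6,4)/52² = (-0.0044,0.0030)
F = F_att + ΣF_rep = (11.9956,28.5030)
p' = p + 1/20·F = (-1.4002,-5.5749)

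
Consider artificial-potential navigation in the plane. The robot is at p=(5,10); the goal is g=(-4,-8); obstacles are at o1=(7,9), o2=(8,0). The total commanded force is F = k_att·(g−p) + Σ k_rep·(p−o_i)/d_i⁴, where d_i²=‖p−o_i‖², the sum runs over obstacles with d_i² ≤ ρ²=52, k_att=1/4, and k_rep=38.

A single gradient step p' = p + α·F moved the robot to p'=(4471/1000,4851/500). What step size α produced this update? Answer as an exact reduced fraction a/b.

α = 1/10

F_att = 1/4·(g−p) = 1/4·(-9,-18) = (-2.2500,-4.5000)
o1: d²=5 ≤ ρ²=52; F_rep = 38·(-2,1)/5² = (-3.0400,1.5200)
o2: d²=109 > ρ²=52 → inactive
F = F_att + ΣF_rep = (-5.2900,-2.9800)
Δp = p'−p = (-0.5290,-0.2980); α = Δx/Fx = (-529/1000) / (-529/100) = 1/10
check: Δy/Fy = (-149/500) / (-149/50) = 1/10 ✓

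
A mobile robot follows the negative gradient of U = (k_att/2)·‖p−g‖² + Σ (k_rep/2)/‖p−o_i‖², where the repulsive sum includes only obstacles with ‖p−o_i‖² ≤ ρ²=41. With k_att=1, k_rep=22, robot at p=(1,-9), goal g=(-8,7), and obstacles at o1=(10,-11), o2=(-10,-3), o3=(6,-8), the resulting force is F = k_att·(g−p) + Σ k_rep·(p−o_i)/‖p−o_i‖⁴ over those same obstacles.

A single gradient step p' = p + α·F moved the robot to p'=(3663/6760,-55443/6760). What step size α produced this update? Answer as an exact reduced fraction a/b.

F_att = 1·(g−p) = 1·(-9,16) = (-9.0000,16.0000)
o1: d²=85 > ρ²=41 → inactive
o2: d²=157 > ρ²=41 → inactive
o3: d²=26 ≤ ρ²=41; F_rep = 22·(-5,-1)/26² = (-0.1627,-0.0325)
F = F_att + ΣF_rep = (-9.1627,15.9675)
Δp = p'−p = (-0.4581,0.7984); α = Δx/Fx = (-3097/6760) / (-3097/338) = 1/20
check: Δy/Fy = (5397/6760) / (5397/338) = 1/20 ✓

α = 1/20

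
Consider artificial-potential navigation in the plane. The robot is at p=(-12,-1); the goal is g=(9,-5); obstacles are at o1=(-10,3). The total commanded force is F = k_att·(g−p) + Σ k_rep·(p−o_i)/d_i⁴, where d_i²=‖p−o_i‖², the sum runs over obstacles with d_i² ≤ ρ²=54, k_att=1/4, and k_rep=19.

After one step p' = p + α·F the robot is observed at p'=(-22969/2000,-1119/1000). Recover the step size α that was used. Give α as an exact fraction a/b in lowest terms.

α = 1/10

F_att = 1/4·(g−p) = 1/4·(21,-4) = (5.2500,-1.0000)
o1: d²=20 ≤ ρ²=54; F_rep = 19·(-2,-4)/20² = (-0.0950,-0.1900)
F = F_att + ΣF_rep = (5.1550,-1.1900)
Δp = p'−p = (0.5155,-0.1190); α = Δx/Fx = (1031/2000) / (1031/200) = 1/10
check: Δy/Fy = (-119/1000) / (-119/100) = 1/10 ✓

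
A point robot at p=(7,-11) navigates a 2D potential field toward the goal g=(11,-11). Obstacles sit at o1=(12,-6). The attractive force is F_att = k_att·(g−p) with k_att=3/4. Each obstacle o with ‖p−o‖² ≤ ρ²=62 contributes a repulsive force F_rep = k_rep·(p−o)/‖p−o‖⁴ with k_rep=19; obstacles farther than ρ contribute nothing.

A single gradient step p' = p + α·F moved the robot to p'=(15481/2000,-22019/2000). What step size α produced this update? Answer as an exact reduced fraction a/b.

α = 1/4

F_att = 3/4·(g−p) = 3/4·(4,0) = (3.0000,0.0000)
o1: d²=50 ≤ ρ²=62; F_rep = 19·(-5,-5)/50² = (-0.0380,-0.0380)
F = F_att + ΣF_rep = (2.9620,-0.0380)
Δp = p'−p = (0.7405,-0.0095); α = Δx/Fx = (1481/2000) / (1481/500) = 1/4
check: Δy/Fy = (-19/2000) / (-19/500) = 1/4 ✓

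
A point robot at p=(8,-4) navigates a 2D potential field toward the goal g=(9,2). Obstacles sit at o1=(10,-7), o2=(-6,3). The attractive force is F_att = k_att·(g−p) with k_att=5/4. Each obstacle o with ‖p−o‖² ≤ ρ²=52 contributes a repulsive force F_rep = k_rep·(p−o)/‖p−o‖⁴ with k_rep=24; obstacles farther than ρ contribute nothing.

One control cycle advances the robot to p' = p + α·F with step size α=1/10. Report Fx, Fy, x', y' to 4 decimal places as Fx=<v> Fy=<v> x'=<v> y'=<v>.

F_att = 5/4·(g−p) = 5/4·(1,6) = (1.2500,7.5000)
o1: d²=13 ≤ ρ²=52; F_rep = 24·(-2,3)/13² = (-0.2840,0.4260)
o2: d²=245 > ρ²=52 → inactive
F = F_att + ΣF_rep = (0.9660,7.9260)
p' = p + 1/10·F = (8.0966,-3.2074)

Fx=0.9660 Fy=7.9260 x'=8.0966 y'=-3.2074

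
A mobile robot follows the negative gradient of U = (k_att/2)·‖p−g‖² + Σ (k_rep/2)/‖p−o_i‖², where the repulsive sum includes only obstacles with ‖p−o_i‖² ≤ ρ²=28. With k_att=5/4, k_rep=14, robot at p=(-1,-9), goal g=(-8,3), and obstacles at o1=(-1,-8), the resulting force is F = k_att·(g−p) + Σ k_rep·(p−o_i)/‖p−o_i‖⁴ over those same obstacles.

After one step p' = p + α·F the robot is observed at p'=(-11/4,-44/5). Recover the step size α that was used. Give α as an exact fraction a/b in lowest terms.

F_att = 5/4·(g−p) = 5/4·(-7,12) = (-8.7500,15.0000)
o1: d²=1 ≤ ρ²=28; F_rep = 14·(0,-1)/1² = (0.0000,-14.0000)
F = F_att + ΣF_rep = (-8.7500,1.0000)
Δp = p'−p = (-1.7500,0.2000); α = Δx/Fx = (-7/4) / (-35/4) = 1/5
check: Δy/Fy = (1/5) / (1) = 1/5 ✓

α = 1/5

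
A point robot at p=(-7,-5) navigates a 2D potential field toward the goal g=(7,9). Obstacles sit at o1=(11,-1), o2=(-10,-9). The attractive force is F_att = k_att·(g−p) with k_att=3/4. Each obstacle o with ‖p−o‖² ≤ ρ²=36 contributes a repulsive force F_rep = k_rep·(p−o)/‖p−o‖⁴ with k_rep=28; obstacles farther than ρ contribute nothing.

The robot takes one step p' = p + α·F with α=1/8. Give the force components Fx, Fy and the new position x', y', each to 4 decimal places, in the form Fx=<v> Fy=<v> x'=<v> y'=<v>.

F_att = 3/4·(g−p) = 3/4·(14,14) = (10.5000,10.5000)
o1: d²=340 > ρ²=36 → inactive
o2: d²=25 ≤ ρ²=36; F_rep = 28·(3,4)/25² = (0.1344,0.1792)
F = F_att + ΣF_rep = (10.6344,10.6792)
p' = p + 1/8·F = (-5.6707,-3.6651)

Fx=10.6344 Fy=10.6792 x'=-5.6707 y'=-3.6651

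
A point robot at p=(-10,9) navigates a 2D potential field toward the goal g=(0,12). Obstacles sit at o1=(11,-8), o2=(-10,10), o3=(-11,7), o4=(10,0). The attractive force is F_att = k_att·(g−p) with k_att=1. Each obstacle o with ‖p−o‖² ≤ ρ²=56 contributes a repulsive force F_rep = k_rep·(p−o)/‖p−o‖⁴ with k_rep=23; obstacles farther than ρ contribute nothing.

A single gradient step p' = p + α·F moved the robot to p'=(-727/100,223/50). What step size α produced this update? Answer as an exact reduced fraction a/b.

α = 1/4

F_att = 1·(g−p) = 1·(10,3) = (10.0000,3.0000)
o1: d²=730 > ρ²=56 → inactive
o2: d²=1 ≤ ρ²=56; F_rep = 23·(0,-1)/1² = (0.0000,-23.0000)
o3: d²=5 ≤ ρ²=56; F_rep = 23·(1,2)/5² = (0.9200,1.8400)
o4: d²=481 > ρ²=56 → inactive
F = F_att + ΣF_rep = (10.9200,-18.1600)
Δp = p'−p = (2.7300,-4.5400); α = Δx/Fx = (273/100) / (273/25) = 1/4
check: Δy/Fy = (-227/50) / (-454/25) = 1/4 ✓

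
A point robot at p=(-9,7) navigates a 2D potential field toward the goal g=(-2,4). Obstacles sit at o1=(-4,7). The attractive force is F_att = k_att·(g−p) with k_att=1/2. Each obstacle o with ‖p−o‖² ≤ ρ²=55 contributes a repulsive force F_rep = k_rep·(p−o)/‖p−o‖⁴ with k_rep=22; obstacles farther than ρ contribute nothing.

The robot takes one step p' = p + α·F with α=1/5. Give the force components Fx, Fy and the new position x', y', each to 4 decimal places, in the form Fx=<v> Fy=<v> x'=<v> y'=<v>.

Fx=3.3240 Fy=-1.5000 x'=-8.3352 y'=6.7000

F_att = 1/2·(g−p) = 1/2·(7,-3) = (3.5000,-1.5000)
o1: d²=25 ≤ ρ²=55; F_rep = 22·(-5,0)/25² = (-0.1760,0.0000)
F = F_att + ΣF_rep = (3.3240,-1.5000)
p' = p + 1/5·F = (-8.3352,6.7000)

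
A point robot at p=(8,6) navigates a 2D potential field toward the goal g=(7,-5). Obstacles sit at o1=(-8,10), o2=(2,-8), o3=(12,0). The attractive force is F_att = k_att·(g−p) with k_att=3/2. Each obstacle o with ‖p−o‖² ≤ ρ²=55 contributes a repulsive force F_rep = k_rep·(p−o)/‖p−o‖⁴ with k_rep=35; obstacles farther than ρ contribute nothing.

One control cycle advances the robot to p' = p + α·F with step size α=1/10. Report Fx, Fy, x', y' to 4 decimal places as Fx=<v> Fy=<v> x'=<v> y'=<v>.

Fx=-1.5518 Fy=-16.4223 x'=7.8448 y'=4.3578

F_att = 3/2·(g−p) = 3/2·(-1,-11) = (-1.5000,-16.5000)
o1: d²=272 > ρ²=55 → inactive
o2: d²=232 > ρ²=55 → inactive
o3: d²=52 ≤ ρ²=55; F_rep = 35·(-4,6)/52² = (-0.0518,0.0777)
F = F_att + ΣF_rep = (-1.5518,-16.4223)
p' = p + 1/10·F = (7.8448,4.3578)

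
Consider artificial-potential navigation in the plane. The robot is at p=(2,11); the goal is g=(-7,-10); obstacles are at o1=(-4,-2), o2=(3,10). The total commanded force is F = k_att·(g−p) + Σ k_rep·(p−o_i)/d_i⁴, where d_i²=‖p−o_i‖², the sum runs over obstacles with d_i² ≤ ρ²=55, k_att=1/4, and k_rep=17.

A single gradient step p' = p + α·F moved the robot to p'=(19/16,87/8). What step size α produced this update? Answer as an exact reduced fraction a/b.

α = 1/8

F_att = 1/4·(g−p) = 1/4·(-9,-21) = (-2.2500,-5.2500)
o1: d²=205 > ρ²=55 → inactive
o2: d²=2 ≤ ρ²=55; F_rep = 17·(-1,1)/2² = (-4.2500,4.2500)
F = F_att + ΣF_rep = (-6.5000,-1.0000)
Δp = p'−p = (-0.8125,-0.1250); α = Δx/Fx = (-13/16) / (-13/2) = 1/8
check: Δy/Fy = (-1/8) / (-1) = 1/8 ✓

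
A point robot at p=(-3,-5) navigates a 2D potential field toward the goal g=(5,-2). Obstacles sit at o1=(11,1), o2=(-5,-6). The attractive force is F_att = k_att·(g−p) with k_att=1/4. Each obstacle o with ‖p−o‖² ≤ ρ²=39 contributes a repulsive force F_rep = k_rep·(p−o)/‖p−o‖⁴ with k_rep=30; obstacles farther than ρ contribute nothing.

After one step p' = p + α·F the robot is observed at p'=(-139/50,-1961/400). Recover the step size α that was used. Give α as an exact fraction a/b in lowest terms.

α = 1/20

F_att = 1/4·(g−p) = 1/4·(8,3) = (2.0000,0.7500)
o1: d²=232 > ρ²=39 → inactive
o2: d²=5 ≤ ρ²=39; F_rep = 30·(2,1)/5² = (2.4000,1.2000)
F = F_att + ΣF_rep = (4.4000,1.9500)
Δp = p'−p = (0.2200,0.0975); α = Δx/Fx = (11/50) / (22/5) = 1/20
check: Δy/Fy = (39/400) / (39/20) = 1/20 ✓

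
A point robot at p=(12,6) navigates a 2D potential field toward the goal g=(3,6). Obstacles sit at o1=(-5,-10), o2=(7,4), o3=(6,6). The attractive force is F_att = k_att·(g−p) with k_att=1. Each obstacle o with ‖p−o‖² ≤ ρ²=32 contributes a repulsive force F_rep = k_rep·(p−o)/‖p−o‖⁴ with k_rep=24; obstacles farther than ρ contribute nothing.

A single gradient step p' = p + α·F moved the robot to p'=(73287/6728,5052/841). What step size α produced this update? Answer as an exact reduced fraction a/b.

F_att = 1·(g−p) = 1·(-9,0) = (-9.0000,0.0000)
o1: d²=545 > ρ²=32 → inactive
o2: d²=29 ≤ ρ²=32; F_rep = 24·(5,2)/29² = (0.1427,0.0571)
o3: d²=36 > ρ²=32 → inactive
F = F_att + ΣF_rep = (-8.8573,0.0571)
Δp = p'−p = (-1.1072,0.0071); α = Δx/Fx = (-7449/6728) / (-7449/841) = 1/8
check: Δy/Fy = (6/841) / (48/841) = 1/8 ✓

α = 1/8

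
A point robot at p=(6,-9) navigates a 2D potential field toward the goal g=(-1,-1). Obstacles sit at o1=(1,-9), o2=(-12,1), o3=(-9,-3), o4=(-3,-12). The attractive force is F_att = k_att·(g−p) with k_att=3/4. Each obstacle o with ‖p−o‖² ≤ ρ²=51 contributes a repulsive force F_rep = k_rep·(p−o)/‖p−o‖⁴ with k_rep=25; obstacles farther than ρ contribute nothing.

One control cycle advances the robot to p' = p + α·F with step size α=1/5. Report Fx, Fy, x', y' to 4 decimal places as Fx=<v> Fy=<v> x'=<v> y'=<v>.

F_att = 3/4·(g−p) = 3/4·(-7,8) = (-5.2500,6.0000)
o1: d²=25 ≤ ρ²=51; F_rep = 25·(5,0)/25² = (0.2000,0.0000)
o2: d²=424 > ρ²=51 → inactive
o3: d²=261 > ρ²=51 → inactive
o4: d²=90 > ρ²=51 → inactive
F = F_att + ΣF_rep = (-5.0500,6.0000)
p' = p + 1/5·F = (4.9900,-7.8000)

Fx=-5.0500 Fy=6.0000 x'=4.9900 y'=-7.8000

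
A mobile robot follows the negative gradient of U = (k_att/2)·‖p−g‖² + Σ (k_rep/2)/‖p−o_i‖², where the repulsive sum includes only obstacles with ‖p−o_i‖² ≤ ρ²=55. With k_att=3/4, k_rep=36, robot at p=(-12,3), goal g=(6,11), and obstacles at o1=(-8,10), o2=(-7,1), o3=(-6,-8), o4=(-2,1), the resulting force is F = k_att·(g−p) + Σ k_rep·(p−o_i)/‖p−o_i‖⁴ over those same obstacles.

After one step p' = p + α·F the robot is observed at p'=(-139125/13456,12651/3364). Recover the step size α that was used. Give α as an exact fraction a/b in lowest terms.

α = 1/8

F_att = 3/4·(g−p) = 3/4·(18,8) = (13.5000,6.0000)
o1: d²=65 > ρ²=55 → inactive
o2: d²=29 ≤ ρ²=55; F_rep = 36·(-5,2)/29² = (-0.2140,0.0856)
o3: d²=157 > ρ²=55 → inactive
o4: d²=104 > ρ²=55 → inactive
F = F_att + ΣF_rep = (13.2860,6.0856)
Δp = p'−p = (1.6607,0.7607); α = Δx/Fx = (22347/13456) / (22347/1682) = 1/8
check: Δy/Fy = (2559/3364) / (5118/841) = 1/8 ✓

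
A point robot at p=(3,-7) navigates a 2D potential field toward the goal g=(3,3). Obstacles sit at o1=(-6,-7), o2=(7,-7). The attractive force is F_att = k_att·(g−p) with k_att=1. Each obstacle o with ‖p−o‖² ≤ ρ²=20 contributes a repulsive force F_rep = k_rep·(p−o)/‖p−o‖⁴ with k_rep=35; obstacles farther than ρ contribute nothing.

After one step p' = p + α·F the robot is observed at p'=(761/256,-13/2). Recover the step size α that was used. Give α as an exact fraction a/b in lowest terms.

F_att = 1·(g−p) = 1·(0,10) = (0.0000,10.0000)
o1: d²=81 > ρ²=20 → inactive
o2: d²=16 ≤ ρ²=20; F_rep = 35·(-4,0)/16² = (-0.5469,0.0000)
F = F_att + ΣF_rep = (-0.5469,10.0000)
Δp = p'−p = (-0.0273,0.5000); α = Δx/Fx = (-7/256) / (-35/64) = 1/20
check: Δy/Fy = (1/2) / (10) = 1/20 ✓

α = 1/20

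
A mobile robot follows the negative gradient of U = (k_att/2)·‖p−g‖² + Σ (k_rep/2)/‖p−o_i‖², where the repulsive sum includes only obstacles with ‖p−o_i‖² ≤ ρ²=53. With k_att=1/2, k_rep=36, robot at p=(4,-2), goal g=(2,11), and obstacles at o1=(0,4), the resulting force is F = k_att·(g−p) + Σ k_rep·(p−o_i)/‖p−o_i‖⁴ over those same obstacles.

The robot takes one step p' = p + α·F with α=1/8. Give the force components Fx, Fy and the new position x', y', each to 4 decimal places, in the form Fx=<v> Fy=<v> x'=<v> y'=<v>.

F_att = 1/2·(g−p) = 1/2·(-2,13) = (-1.0000,6.5000)
o1: d²=52 ≤ ρ²=53; F_rep = 36·(4,-6)/52² = (0.0533,-0.0799)
F = F_att + ΣF_rep = (-0.9467,6.4201)
p' = p + 1/8·F = (3.8817,-1.1975)

Fx=-0.9467 Fy=6.4201 x'=3.8817 y'=-1.1975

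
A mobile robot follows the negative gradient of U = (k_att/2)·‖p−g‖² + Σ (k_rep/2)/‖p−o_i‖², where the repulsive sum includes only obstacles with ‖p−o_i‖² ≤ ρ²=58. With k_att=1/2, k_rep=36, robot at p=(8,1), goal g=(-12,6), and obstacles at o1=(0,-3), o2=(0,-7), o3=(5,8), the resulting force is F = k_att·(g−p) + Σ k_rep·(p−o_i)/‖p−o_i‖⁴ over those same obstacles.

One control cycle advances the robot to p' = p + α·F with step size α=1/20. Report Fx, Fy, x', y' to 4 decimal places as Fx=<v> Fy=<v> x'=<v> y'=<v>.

F_att = 1/2·(g−p) = 1/2·(-20,5) = (-10.0000,2.5000)
o1: d²=80 > ρ²=58 → inactive
o2: d²=128 > ρ²=58 → inactive
o3: d²=58 ≤ ρ²=58; F_rep = 36·(3,-7)/58² = (0.0321,-0.0749)
F = F_att + ΣF_rep = (-9.9679,2.4251)
p' = p + 1/20·F = (7.5016,1.1213)

Fx=-9.9679 Fy=2.4251 x'=7.5016 y'=1.1213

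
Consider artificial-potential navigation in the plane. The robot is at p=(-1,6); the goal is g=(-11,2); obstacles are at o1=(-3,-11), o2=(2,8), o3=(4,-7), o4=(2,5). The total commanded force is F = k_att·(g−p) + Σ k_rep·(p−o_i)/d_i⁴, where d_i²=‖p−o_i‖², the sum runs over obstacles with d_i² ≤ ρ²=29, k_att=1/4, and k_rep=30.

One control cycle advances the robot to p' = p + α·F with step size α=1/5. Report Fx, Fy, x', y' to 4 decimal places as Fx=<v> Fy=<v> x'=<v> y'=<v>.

F_att = 1/4·(g−p) = 1/4·(-10,-4) = (-2.5000,-1.0000)
o1: d²=293 > ρ²=29 → inactive
o2: d²=13 ≤ ρ²=29; F_rep = 30·(-3,-2)/13² = (-0.5325,-0.3550)
o3: d²=194 > ρ²=29 → inactive
o4: d²=10 ≤ ρ²=29; F_rep = 30·(-3,1)/10² = (-0.9000,0.3000)
F = F_att + ΣF_rep = (-3.9325,-1.0550)
p' = p + 1/5·F = (-1.7865,5.7890)

Fx=-3.9325 Fy=-1.0550 x'=-1.7865 y'=5.7890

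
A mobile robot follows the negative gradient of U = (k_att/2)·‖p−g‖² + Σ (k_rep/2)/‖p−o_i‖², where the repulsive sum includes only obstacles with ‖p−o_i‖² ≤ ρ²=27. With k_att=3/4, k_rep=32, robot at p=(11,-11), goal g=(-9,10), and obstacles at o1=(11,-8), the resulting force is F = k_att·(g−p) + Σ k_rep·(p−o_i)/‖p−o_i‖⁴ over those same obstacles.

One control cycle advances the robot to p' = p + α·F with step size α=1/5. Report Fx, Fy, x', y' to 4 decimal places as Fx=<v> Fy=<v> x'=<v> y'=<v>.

F_att = 3/4·(g−p) = 3/4·(-20,21) = (-15.0000,15.7500)
o1: d²=9 ≤ ρ²=27; F_rep = 32·(0,-3)/9² = (0.0000,-1.1852)
F = F_att + ΣF_rep = (-15.0000,14.5648)
p' = p + 1/5·F = (8.0000,-8.0870)

Fx=-15.0000 Fy=14.5648 x'=8.0000 y'=-8.0870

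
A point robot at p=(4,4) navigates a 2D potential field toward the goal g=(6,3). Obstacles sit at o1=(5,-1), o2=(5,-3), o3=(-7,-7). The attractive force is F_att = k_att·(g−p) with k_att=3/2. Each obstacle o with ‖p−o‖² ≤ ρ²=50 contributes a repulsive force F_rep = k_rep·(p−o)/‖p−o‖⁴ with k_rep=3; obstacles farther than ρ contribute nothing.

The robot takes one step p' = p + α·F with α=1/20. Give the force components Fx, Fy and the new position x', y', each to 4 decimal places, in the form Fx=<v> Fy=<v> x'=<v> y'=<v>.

Fx=2.9944 Fy=-1.4694 x'=4.1497 y'=3.9265

F_att = 3/2·(g−p) = 3/2·(2,-1) = (3.0000,-1.5000)
o1: d²=26 ≤ ρ²=50; F_rep = 3·(-1,5)/26² = (-0.0044,0.0222)
o2: d²=50 ≤ ρ²=50; F_rep = 3·(-1,7)/50² = (-0.0012,0.0084)
o3: d²=242 > ρ²=50 → inactive
F = F_att + ΣF_rep = (2.9944,-1.4694)
p' = p + 1/20·F = (4.1497,3.9265)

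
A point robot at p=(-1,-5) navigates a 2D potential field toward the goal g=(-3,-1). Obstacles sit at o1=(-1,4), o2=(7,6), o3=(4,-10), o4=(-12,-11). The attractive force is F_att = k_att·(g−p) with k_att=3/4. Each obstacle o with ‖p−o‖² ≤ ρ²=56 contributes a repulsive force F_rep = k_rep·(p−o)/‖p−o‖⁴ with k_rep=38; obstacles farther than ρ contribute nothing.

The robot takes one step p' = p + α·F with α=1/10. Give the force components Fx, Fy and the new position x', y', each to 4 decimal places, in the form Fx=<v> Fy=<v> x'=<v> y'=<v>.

F_att = 3/4·(g−p) = 3/4·(-2,4) = (-1.5000,3.0000)
o1: d²=81 > ρ²=56 → inactive
o2: d²=185 > ρ²=56 → inactive
o3: d²=50 ≤ ρ²=56; F_rep = 38·(-5,5)/50² = (-0.0760,0.0760)
o4: d²=157 > ρ²=56 → inactive
F = F_att + ΣF_rep = (-1.5760,3.0760)
p' = p + 1/10·F = (-1.1576,-4.6924)

Fx=-1.5760 Fy=3.0760 x'=-1.1576 y'=-4.6924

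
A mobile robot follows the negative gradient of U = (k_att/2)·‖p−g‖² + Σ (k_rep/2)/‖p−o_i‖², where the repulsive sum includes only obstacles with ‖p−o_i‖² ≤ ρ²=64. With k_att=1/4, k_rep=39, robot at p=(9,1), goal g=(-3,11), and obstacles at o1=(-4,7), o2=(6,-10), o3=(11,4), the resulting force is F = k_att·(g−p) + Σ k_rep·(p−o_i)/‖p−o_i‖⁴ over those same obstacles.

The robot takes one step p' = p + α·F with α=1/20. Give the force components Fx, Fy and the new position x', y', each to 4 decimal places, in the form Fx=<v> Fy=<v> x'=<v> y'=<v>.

Fx=-3.4615 Fy=1.8077 x'=8.8269 y'=1.0904

F_att = 1/4·(g−p) = 1/4·(-12,10) = (-3.0000,2.5000)
o1: d²=205 > ρ²=64 → inactive
o2: d²=130 > ρ²=64 → inactive
o3: d²=13 ≤ ρ²=64; F_rep = 39·(-2,-3)/13² = (-0.4615,-0.6923)
F = F_att + ΣF_rep = (-3.4615,1.8077)
p' = p + 1/20·F = (8.8269,1.0904)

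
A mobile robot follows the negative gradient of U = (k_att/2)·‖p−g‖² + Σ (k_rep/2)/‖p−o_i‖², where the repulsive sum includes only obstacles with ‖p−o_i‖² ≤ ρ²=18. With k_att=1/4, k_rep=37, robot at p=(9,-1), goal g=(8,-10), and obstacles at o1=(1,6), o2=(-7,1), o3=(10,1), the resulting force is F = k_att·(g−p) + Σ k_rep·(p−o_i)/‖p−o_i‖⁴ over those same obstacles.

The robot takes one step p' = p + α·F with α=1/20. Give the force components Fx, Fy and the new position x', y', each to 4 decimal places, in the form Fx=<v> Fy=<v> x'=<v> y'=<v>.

Fx=-1.7300 Fy=-5.2100 x'=8.9135 y'=-1.2605

F_att = 1/4·(g−p) = 1/4·(-1,-9) = (-0.2500,-2.2500)
o1: d²=113 > ρ²=18 → inactive
o2: d²=260 > ρ²=18 → inactive
o3: d²=5 ≤ ρ²=18; F_rep = 37·(-1,-2)/5² = (-1.4800,-2.9600)
F = F_att + ΣF_rep = (-1.7300,-5.2100)
p' = p + 1/20·F = (8.9135,-1.2605)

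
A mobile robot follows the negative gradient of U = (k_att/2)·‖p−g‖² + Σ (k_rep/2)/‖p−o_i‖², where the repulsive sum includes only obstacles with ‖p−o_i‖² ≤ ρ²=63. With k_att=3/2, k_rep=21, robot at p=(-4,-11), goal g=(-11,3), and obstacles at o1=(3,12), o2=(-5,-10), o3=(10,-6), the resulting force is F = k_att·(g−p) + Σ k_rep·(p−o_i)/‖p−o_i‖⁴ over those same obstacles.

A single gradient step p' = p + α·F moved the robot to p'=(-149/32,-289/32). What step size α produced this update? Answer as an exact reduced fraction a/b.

F_att = 3/2·(g−p) = 3/2·(-7,14) = (-10.5000,21.0000)
o1: d²=578 > ρ²=63 → inactive
o2: d²=2 ≤ ρ²=63; F_rep = 21·(1,-1)/2² = (5.2500,-5.2500)
o3: d²=221 > ρ²=63 → inactive
F = F_att + ΣF_rep = (-5.2500,15.7500)
Δp = p'−p = (-0.6562,1.9688); α = Δx/Fx = (-21/32) / (-21/4) = 1/8
check: Δy/Fy = (63/32) / (63/4) = 1/8 ✓

α = 1/8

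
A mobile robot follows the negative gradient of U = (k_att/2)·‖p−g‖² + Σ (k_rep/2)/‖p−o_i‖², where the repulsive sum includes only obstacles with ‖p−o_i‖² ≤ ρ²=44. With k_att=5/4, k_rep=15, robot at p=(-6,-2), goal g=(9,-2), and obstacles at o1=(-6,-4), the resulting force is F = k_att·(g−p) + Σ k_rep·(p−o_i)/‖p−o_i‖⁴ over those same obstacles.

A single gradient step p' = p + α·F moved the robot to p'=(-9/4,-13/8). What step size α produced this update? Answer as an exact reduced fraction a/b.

F_att = 5/4·(g−p) = 5/4·(15,0) = (18.7500,0.0000)
o1: d²=4 ≤ ρ²=44; F_rep = 15·(0,2)/4² = (0.0000,1.8750)
F = F_att + ΣF_rep = (18.7500,1.8750)
Δp = p'−p = (3.7500,0.3750); α = Δx/Fx = (15/4) / (75/4) = 1/5
check: Δy/Fy = (3/8) / (15/8) = 1/5 ✓

α = 1/5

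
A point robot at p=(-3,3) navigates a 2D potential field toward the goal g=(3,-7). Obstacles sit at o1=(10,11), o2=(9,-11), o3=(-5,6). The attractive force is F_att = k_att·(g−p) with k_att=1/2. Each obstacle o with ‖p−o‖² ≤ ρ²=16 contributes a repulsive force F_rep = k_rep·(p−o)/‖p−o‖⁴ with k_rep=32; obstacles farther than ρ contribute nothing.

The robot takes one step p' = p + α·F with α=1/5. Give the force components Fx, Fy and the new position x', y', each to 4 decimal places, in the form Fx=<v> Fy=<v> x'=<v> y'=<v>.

Fx=3.3787 Fy=-5.5680 x'=-2.3243 y'=1.8864

F_att = 1/2·(g−p) = 1/2·(6,-10) = (3.0000,-5.0000)
o1: d²=233 > ρ²=16 → inactive
o2: d²=340 > ρ²=16 → inactive
o3: d²=13 ≤ ρ²=16; F_rep = 32·(2,-3)/13² = (0.3787,-0.5680)
F = F_att + ΣF_rep = (3.3787,-5.5680)
p' = p + 1/5·F = (-2.3243,1.8864)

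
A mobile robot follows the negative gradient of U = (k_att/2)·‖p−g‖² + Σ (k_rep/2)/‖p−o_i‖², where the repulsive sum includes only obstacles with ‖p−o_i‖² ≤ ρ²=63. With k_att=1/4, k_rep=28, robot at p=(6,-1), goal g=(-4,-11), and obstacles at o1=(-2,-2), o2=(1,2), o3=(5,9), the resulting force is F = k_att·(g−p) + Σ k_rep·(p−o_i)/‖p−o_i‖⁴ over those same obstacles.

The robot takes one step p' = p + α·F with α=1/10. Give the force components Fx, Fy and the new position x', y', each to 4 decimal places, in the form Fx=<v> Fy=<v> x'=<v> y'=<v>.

F_att = 1/4·(g−p) = 1/4·(-10,-10) = (-2.5000,-2.5000)
o1: d²=65 > ρ²=63 → inactive
o2: d²=34 ≤ ρ²=63; F_rep = 28·(5,-3)/34² = (0.1211,-0.0727)
o3: d²=101 > ρ²=63 → inactive
F = F_att + ΣF_rep = (-2.3789,-2.5727)
p' = p + 1/10·F = (5.7621,-1.2573)

Fx=-2.3789 Fy=-2.5727 x'=5.7621 y'=-1.2573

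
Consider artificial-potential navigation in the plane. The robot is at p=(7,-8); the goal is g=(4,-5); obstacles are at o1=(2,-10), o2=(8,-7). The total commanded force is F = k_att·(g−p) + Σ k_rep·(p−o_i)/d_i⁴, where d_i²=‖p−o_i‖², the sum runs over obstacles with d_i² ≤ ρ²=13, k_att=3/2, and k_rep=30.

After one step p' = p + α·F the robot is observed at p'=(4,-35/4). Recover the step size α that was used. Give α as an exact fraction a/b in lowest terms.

α = 1/4

F_att = 3/2·(g−p) = 3/2·(-3,3) = (-4.5000,4.5000)
o1: d²=29 > ρ²=13 → inactive
o2: d²=2 ≤ ρ²=13; F_rep = 30·(-1,-1)/2² = (-7.5000,-7.5000)
F = F_att + ΣF_rep = (-12.0000,-3.0000)
Δp = p'−p = (-3.0000,-0.7500); α = Δx/Fx = (-3) / (-12) = 1/4
check: Δy/Fy = (-3/4) / (-3) = 1/4 ✓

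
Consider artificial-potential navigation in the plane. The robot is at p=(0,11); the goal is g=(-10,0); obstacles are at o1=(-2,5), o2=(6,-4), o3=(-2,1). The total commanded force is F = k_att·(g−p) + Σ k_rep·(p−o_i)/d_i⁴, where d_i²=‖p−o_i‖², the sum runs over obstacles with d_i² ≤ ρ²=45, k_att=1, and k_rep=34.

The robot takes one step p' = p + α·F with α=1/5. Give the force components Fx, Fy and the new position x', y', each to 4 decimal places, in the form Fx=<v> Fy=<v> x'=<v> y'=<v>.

F_att = 1·(g−p) = 1·(-10,-11) = (-10.0000,-11.0000)
o1: d²=40 ≤ ρ²=45; F_rep = 34·(2,6)/40² = (0.0425,0.1275)
o2: d²=261 > ρ²=45 → inactive
o3: d²=104 > ρ²=45 → inactive
F = F_att + ΣF_rep = (-9.9575,-10.8725)
p' = p + 1/5·F = (-1.9915,8.8255)

Fx=-9.9575 Fy=-10.8725 x'=-1.9915 y'=8.8255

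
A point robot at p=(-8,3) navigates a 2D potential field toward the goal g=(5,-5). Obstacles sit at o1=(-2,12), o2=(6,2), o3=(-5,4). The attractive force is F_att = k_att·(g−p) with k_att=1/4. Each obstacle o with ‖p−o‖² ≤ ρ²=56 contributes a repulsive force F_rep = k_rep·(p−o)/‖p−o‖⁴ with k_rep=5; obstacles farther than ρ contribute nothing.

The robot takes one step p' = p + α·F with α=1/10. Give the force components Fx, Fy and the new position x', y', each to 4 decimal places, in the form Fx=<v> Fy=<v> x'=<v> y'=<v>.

F_att = 1/4·(g−p) = 1/4·(13,-8) = (3.2500,-2.0000)
o1: d²=117 > ρ²=56 → inactive
o2: d²=197 > ρ²=56 → inactive
o3: d²=10 ≤ ρ²=56; F_rep = 5·(-3,-1)/10² = (-0.1500,-0.0500)
F = F_att + ΣF_rep = (3.1000,-2.0500)
p' = p + 1/10·F = (-7.6900,2.7950)

Fx=3.1000 Fy=-2.0500 x'=-7.6900 y'=2.7950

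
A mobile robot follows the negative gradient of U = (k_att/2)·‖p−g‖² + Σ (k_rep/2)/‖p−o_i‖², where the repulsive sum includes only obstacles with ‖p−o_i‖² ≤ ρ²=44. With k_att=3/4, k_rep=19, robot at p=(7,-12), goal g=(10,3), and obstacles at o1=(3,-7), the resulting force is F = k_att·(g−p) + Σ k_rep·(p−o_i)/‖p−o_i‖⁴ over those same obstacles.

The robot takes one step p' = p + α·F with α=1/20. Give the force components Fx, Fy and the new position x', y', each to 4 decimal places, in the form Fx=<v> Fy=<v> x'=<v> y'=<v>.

Fx=2.2952 Fy=11.1935 x'=7.1148 y'=-11.4403

F_att = 3/4·(g−p) = 3/4·(3,15) = (2.2500,11.2500)
o1: d²=41 ≤ ρ²=44; F_rep = 19·(4,-5)/41² = (0.0452,-0.0565)
F = F_att + ΣF_rep = (2.2952,11.1935)
p' = p + 1/20·F = (7.1148,-11.4403)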